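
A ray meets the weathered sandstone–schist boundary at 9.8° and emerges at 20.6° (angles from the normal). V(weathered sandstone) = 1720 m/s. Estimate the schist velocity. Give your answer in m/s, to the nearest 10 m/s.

3560 m/s

sin 9.8° = 0.1702; sin 20.6° = 0.3518.
V₂ = V₁·(sin θ₂/sin θ₁) = 1720·(0.3518/0.1702) = 3555.43 m/s.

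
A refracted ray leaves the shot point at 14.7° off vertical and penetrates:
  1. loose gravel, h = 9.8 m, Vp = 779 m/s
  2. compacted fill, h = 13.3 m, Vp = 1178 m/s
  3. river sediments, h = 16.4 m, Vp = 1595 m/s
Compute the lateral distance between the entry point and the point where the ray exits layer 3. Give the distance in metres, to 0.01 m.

18.07 m

Ray parameter p = sin 14.7° / 779 m/s = 3.2575e-04 s/m.
Layer 1: θ = 14.70°; offset = 9.8·tan 14.70° = 2.5710 m.
Layer 2: sin θ = p·1178 = 0.3837 → θ = 22.57°; offset = 13.3·tan 22.57° = 5.5267 m.
Layer 3: sin θ = p·1595 = 0.5196 → θ = 31.30°; offset = 16.4·tan 31.30° = 9.9727 m.
Total horizontal offset = 18.0704 m.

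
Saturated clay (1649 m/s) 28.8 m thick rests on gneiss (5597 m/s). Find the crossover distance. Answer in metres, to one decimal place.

78.0 m

x_cross = 2h·√((V₂+V₁)/(V₂−V₁)).
(V₂+V₁)/(V₂−V₁) = (5597+1649)/(5597−1649) = 1.8354; √ = 1.3548.
x_cross = 2·28.8·1.3548 = 78.03 m.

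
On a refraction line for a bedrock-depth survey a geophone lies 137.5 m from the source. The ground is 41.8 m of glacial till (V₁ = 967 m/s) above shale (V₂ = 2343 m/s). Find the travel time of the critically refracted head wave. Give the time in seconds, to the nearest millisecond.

0.137 s

t = x/V₂ + 2h·√(V₂²−V₁²)/(V₁V₂).
√(V₂²−V₁²) = √(2343²−967²) = 2134.1 m/s; delay term = 2·41.8·2134.1/(967·2343) = 0.07875 s.
t = 137.5/2343 + 0.07875 = 0.13743 s.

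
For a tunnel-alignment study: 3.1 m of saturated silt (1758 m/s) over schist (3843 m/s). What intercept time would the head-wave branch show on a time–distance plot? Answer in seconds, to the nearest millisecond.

θ_c = arcsin(V₁/V₂) = arcsin(1758/3843) = 27.22°; cos θ_c = 0.8892.
tᵢ = 2h·cos θ_c / V₁ = 2·3.1·0.8892 / 1758 = 0.00314 s.

0.003 s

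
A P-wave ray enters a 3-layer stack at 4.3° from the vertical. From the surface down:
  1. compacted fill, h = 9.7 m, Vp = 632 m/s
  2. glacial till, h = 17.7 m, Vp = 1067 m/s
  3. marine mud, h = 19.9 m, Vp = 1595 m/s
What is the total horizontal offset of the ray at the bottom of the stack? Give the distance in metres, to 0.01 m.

6.82 m

Ray parameter p = sin 4.3° / 632 m/s = 1.1864e-04 s/m.
Layer 1: θ = 4.30°; offset = 9.7·tan 4.30° = 0.7293 m.
Layer 2: sin θ = p·1067 = 0.1266 → θ = 7.27°; offset = 17.7·tan 7.27° = 2.2587 m.
Layer 3: sin θ = p·1595 = 0.1892 → θ = 10.91°; offset = 19.9·tan 10.91° = 3.8349 m.
Σ offsets = 6.8230 m.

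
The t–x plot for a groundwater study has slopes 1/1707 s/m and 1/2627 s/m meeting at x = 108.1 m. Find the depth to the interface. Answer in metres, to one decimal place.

24.9 m

x_cross = 2h·√((V₂+V₁)/(V₂−V₁)) → h = x_cross / (2·√((V₂+V₁)/(V₂−V₁))).
√((V₂+V₁)/(V₂−V₁)) = √((2627+1707)/(2627−1707)) = 2.1705.
h = 108.1 / (2·2.1705) = 24.90 m.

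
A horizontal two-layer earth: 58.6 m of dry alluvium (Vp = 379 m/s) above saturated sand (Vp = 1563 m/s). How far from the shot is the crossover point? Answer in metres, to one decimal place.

x_cross = 2h·√((V₂+V₁)/(V₂−V₁)).
(V₂+V₁)/(V₂−V₁) = (1563+379)/(1563−379) = 1.6402; √ = 1.2807.
x_cross = 2·58.6·1.2807 = 150.10 m.

150.1 m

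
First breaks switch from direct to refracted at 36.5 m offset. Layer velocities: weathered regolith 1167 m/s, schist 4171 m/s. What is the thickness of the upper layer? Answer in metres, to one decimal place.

13.7 m

h = (x_cross/2)·√((V₂−V₁)/(V₂+V₁)).
(V₂−V₁)/(V₂+V₁) = (4171−1167)/(4171+1167) = 0.5628; √ = 0.7502.
h = (36.5/2)·0.7502 = 13.69 m.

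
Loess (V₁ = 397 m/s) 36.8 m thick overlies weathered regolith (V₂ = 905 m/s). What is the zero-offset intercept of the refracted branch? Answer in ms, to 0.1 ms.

166.6 ms

tᵢ = 2h·√(V₂²−V₁²)/(V₁V₂).
√(V₂²−V₁²) = √(905²−397²) = 813.3 m/s.
tᵢ = 2·36.8·813.3/(397·905) = 0.16660 s.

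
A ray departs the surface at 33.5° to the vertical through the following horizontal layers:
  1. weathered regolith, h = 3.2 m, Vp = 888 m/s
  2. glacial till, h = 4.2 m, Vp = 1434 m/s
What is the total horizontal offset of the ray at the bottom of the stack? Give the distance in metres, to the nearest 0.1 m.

10.4 m

p = sin θ₁/V₁ = sin 33.5°/888 = 6.2155e-04 s/m is conserved through the stack.
Layer 1: θ = 33.50°; offset = 3.2·tan 33.50° = 2.118 m.
Layer 2: sin θ = p·1434 = 0.8913 → θ = 63.04°; offset = 4.2·tan 63.04° = 8.256 m.
Total horizontal offset = 10.374 m.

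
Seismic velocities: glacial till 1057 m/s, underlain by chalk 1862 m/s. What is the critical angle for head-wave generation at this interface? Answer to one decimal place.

At critical incidence the refracted ray runs along the interface (θ₂ = 90°), so sin θ_c = V₁/V₂.
θ_c = arcsin(1057/1862) = arcsin 0.5677 = 34.59°.

34.6°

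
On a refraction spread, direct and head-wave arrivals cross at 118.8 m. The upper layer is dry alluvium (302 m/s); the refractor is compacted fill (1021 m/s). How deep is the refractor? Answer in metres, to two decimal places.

h = (x_cross/2)·√((V₂−V₁)/(V₂+V₁)).
(V₂−V₁)/(V₂+V₁) = (1021−302)/(1021+302) = 0.5435; √ = 0.7372.
h = (118.8/2)·0.7372 = 43.79 m.

43.79 m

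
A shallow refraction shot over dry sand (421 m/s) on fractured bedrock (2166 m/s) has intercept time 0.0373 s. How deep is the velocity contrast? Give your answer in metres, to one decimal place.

8.0 m

θ_c = arcsin(421/2166) = 11.21°; cos θ_c = 0.9809.
tᵢ = 2h cos θ_c/V₁ ⇒ h = tᵢ·V₁/(2 cos θ_c) = 0.0373·421/(2·0.9809) = 8.00 m.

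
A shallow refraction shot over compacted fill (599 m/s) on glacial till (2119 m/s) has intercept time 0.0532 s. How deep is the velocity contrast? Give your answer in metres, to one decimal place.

16.6 m

h = tᵢ·V₁·V₂ / (2·√(V₂²−V₁²)).
√(V₂²−V₁²) = √(2119² − 599²) = 2032.6 m/s.
h = 0.0532 s × 599 × 2119 / (2 × 2032.6) = 16.61 m.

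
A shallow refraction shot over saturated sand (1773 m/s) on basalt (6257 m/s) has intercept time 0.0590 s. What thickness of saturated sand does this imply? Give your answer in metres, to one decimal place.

54.5 m

h = tᵢ·V₁·V₂ / (2·√(V₂²−V₁²)).
√(V₂²−V₁²) = √(6257² − 1773²) = 6000.5 m/s.
h = 0.059 s × 1773 × 6257 / (2 × 6000.5) = 54.54 m.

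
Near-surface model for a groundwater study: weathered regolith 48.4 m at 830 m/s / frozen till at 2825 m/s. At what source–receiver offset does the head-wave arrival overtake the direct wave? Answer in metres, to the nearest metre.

x_cross = 2h·√((V₂+V₁)/(V₂−V₁)).
(V₂+V₁)/(V₂−V₁) = (2825+830)/(2825−830) = 1.8321; √ = 1.3535.
x_cross = 2·48.4·1.3535 = 131.02 m.

131 m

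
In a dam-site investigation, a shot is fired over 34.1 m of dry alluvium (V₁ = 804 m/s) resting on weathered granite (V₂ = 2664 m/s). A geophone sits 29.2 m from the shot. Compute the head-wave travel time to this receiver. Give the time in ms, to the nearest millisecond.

t = x/V₂ + 2h·√(V₂²−V₁²)/(V₁V₂).
√(V₂²−V₁²) = √(2664²−804²) = 2539.8 m/s; delay term = 2·34.1·2539.8/(804·2664) = 0.08087 s.
t = 29.2/2664 + 0.08087 = 0.09183 s.

92 ms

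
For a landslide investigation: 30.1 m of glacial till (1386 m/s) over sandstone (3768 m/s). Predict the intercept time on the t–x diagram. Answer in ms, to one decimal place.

40.4 ms

tᵢ = 2h·√(V₂²−V₁²)/(V₁V₂).
√(V₂²−V₁²) = √(3768²−1386²) = 3503.8 m/s.
tᵢ = 2·30.1·3503.8/(1386·3768) = 0.04039 s.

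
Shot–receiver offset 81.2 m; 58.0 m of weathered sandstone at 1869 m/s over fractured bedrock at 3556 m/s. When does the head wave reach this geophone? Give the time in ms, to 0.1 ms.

75.6 ms

θ_c = arcsin(V₁/V₂) = arcsin(1869/3556) = 31.71°, cos θ_c = 0.8507.
Intercept time tᵢ = 2h cos θ_c / V₁ = 2·58.0·0.8507/1869 = 0.05280 s.
t = x/V₂ + tᵢ = 81.2/3556 + 0.05280 = 0.07564 s.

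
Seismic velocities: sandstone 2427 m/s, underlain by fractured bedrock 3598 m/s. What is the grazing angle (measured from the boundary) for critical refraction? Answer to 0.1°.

Critical incidence: sin θ_c = V₁/V₂ = 2427/3598 = 0.6745.
θ_c = arcsin 0.6745 = 42.42°.
Measured from the interface: 90° − 42.42° = 47.58°.

47.6°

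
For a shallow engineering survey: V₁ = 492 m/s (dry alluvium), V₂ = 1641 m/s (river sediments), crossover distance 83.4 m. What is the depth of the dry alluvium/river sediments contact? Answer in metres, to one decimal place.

x_cross = 2h·√((V₂+V₁)/(V₂−V₁)) → h = x_cross / (2·√((V₂+V₁)/(V₂−V₁))).
√((V₂+V₁)/(V₂−V₁)) = √((1641+492)/(1641−492)) = 1.3625.
h = 83.4 / (2·1.3625) = 30.61 m.

30.6 m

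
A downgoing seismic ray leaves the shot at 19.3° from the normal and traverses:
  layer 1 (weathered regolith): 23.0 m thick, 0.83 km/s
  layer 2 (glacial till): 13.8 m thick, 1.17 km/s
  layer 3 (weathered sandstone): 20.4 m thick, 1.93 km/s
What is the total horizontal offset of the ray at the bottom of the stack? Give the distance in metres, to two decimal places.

39.83 m

Apply Snell's law at each interface; in layer i the horizontal offset is hᵢ·tan θᵢ.
Layer 1: θ = 19.30°; offset = 23.0·tan 19.30° = 8.0545 m.
Layer 2: sin θ = 1.17·sin 19.3°/0.83 = 0.4659, θ = 27.77°; offset = 13.8·tan 27.77° = 7.2663 m.
Layer 3: sin θ = 1.93·sin 19.3°/0.83 = 0.7685, θ = 50.22°; offset = 20.4·tan 50.22° = 24.5052 m.
Summing the layer offsets gives 39.8261 m.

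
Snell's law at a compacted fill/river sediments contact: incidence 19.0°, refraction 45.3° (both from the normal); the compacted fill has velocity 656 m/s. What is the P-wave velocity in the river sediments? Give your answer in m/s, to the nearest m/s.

1432 m/s

Snell's law: sin 19.0°/V₁ = sin 45.3°/V₂.
V₂ = V₁·sin 45.3°/sin 19.0° = 656 × 2.1833 = 1432.22 m/s.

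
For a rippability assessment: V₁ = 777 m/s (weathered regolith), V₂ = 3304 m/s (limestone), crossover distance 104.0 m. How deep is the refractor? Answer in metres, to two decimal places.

40.92 m

h = (x_cross/2)·√((V₂−V₁)/(V₂+V₁)).
(V₂−V₁)/(V₂+V₁) = (3304−777)/(3304+777) = 0.6192; √ = 0.7869.
h = (104.0/2)·0.7869 = 40.92 m.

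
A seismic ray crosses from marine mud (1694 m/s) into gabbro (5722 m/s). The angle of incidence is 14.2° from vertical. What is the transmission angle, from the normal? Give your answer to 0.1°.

56.0°

Snell's law: sin θ₂ = (V₂/V₁)·sin θ₁ = (5722/1694)·sin 14.2° = 0.8286.
θ₂ = sin⁻¹(0.8286) = 55.96° (from vertical).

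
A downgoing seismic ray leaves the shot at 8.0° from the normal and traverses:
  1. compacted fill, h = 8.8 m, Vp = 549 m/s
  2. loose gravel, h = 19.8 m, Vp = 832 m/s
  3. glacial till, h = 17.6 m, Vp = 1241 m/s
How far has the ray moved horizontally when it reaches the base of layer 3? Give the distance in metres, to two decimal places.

11.34 m

Apply Snell's law at each interface; in layer i the horizontal offset is hᵢ·tan θᵢ.
Layer 1: θ = 8.00°; offset = 8.8·tan 8.00° = 1.2368 m.
Layer 2: sin θ = 832·sin 8.0°/549 = 0.2109, θ = 12.18°; offset = 19.8·tan 12.18° = 4.2722 m.
Layer 3: sin θ = 1241·sin 8.0°/549 = 0.3146, θ = 18.34°; offset = 17.6·tan 18.34° = 5.8331 m.
Summing the layer offsets gives 11.3421 m.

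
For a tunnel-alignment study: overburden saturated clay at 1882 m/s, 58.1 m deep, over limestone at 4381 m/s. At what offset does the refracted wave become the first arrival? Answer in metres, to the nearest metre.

184 m

x_cross = 2h·√((V₂+V₁)/(V₂−V₁)).
(V₂+V₁)/(V₂−V₁) = (4381+1882)/(4381−1882) = 2.5062; √ = 1.5831.
x_cross = 2·58.1·1.5831 = 183.96 m.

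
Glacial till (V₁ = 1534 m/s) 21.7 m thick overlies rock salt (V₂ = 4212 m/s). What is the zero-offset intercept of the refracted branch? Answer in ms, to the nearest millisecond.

26 ms

θ_c = arcsin(V₁/V₂) = arcsin(1534/4212) = 21.36°; cos θ_c = 0.9313.
tᵢ = 2h·cos θ_c / V₁ = 2·21.7·0.9313 / 1534 = 0.02635 s.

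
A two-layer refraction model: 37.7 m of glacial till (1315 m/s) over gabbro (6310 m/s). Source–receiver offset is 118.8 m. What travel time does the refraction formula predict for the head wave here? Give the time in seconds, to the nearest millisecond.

0.075 s

t = x/V₂ + 2h·√(V₂²−V₁²)/(V₁V₂).
√(V₂²−V₁²) = √(6310²−1315²) = 6171.5 m/s; delay term = 2·37.7·6171.5/(1315·6310) = 0.05608 s.
t = 118.8/6310 + 0.05608 = 0.07491 s.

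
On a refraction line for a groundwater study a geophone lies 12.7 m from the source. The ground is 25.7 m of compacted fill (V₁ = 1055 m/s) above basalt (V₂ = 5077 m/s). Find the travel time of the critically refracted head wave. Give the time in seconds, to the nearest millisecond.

0.050 s

t = x/V₂ + 2h·√(V₂²−V₁²)/(V₁V₂).
√(V₂²−V₁²) = √(5077²−1055²) = 4966.2 m/s; delay term = 2·25.7·4966.2/(1055·5077) = 0.04766 s.
t = 12.7/5077 + 0.04766 = 0.05016 s.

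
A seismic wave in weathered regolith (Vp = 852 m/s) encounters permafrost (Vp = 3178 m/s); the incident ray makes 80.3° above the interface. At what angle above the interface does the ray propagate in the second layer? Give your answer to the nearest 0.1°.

51.1°

Convert to the normal: θ₁ = 90° − 80.3° = 9.7°.
Snell's law: sin θ₂ = (V₂/V₁)·sin θ₁ = (3178/852)·sin 9.7° = 0.6285.
θ₂ = sin⁻¹(0.6285) = 38.94° (from vertical).
From the interface: 90° − 38.94° = 51.06°.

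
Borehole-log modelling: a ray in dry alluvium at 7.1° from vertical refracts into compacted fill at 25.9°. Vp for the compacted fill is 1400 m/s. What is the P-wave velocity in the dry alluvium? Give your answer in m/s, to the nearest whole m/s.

396 m/s

sin 7.1° = 0.1236; sin 25.9° = 0.4368.
V₁ = V₂·(sin θ₁/sin θ₂) = 1400·(0.1236/0.4368) = 396.16 m/s.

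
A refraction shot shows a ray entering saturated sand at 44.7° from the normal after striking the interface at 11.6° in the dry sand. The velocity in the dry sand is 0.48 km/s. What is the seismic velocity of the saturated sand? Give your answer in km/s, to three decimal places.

1.679 km/s

Snell's law: sin 11.6°/V₁ = sin 44.7°/V₂.
V₂ = V₁·sin 44.7°/sin 11.6° = 0.48 × 3.4981 = 1.679 km/s.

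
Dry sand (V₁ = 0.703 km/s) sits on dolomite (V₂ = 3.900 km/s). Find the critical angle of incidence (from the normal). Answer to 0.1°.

Critical incidence: sin θ_c = V₁/V₂ = 0.703/3.900 = 0.1803.
θ_c = arcsin 0.1803 = 10.38°.

10.4°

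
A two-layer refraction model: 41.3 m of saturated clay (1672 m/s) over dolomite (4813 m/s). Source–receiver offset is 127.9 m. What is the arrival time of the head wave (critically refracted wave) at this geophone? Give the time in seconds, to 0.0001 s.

0.0729 s

t = x/V₂ + 2h·√(V₂²−V₁²)/(V₁V₂).
√(V₂²−V₁²) = √(4813²−1672²) = 4513.2 m/s; delay term = 2·41.3·4513.2/(1672·4813) = 0.04633 s.
t = 127.9/4813 + 0.04633 = 0.07290 s.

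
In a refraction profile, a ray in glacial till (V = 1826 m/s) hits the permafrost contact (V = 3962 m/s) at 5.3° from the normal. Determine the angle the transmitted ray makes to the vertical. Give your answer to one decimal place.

sin θ₁/V₁ = sin θ₂/V₂ ⇒ sin θ₂ = 3962·sin 5.3°/1826 = 3962·0.0924/1826 = 0.2004.
θ₂ = sin⁻¹(0.2004) = 11.56° (from vertical).

11.6°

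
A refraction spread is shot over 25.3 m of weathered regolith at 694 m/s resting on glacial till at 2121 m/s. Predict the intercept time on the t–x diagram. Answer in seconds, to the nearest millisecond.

θ_c = arcsin(V₁/V₂) = arcsin(694/2121) = 19.10°; cos θ_c = 0.9450.
tᵢ = 2h·cos θ_c / V₁ = 2·25.3·0.9450 / 694 = 0.06890 s.

0.069 s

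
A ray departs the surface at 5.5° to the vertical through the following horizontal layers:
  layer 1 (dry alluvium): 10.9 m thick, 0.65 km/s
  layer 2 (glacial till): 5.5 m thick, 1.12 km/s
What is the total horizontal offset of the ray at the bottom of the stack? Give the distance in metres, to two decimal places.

1.97 m

Apply Snell's law at each interface; in layer i the horizontal offset is hᵢ·tan θᵢ.
Layer 1: θ = 5.50°; offset = 10.9·tan 5.50° = 1.0496 m.
Layer 2: sin θ = 1.12·sin 5.5°/0.65 = 0.1651, θ = 9.51°; offset = 5.5·tan 9.51° = 0.9210 m.
Total horizontal offset = 1.9705 m.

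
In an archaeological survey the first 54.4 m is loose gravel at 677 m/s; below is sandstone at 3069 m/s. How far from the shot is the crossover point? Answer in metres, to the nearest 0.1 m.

x_cross = 2h·√((V₂+V₁)/(V₂−V₁)).
(V₂+V₁)/(V₂−V₁) = (3069+677)/(3069−677) = 1.5661; √ = 1.2514.
x_cross = 2·54.4·1.2514 = 136.15 m.

136.2 m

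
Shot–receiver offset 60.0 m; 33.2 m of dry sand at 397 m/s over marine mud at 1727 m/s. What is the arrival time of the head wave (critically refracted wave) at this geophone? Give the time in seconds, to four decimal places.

t = x/V₂ + 2h·√(V₂²−V₁²)/(V₁V₂).
√(V₂²−V₁²) = √(1727²−397²) = 1680.7 m/s; delay term = 2·33.2·1680.7/(397·1727) = 0.16278 s.
t = 60.0/1727 + 0.16278 = 0.19752 s.

0.1975 s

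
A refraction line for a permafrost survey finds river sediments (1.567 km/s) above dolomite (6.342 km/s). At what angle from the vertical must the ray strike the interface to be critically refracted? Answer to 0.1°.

14.3°

Critical incidence: sin θ_c = V₁/V₂ = 1.567/6.342 = 0.2471.
θ_c = arcsin 0.2471 = 14.30°.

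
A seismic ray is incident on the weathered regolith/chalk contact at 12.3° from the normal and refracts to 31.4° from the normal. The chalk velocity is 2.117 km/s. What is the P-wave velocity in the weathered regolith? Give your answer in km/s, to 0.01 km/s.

sin 12.3° = 0.2130; sin 31.4° = 0.5210.
V₁ = V₂·(sin θ₁/sin θ₂) = 2.117·(0.2130/0.5210) = 0.87 km/s.

0.87 km/s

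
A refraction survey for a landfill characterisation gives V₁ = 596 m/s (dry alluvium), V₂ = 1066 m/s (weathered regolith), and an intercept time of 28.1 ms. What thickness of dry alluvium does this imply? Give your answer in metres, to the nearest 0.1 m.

10.1 m

h = tᵢ·V₁·V₂ / (2·√(V₂²−V₁²)).
√(V₂²−V₁²) = √(1066² − 596²) = 883.8 m/s.
h = 0.0281 s × 596 × 1066 / (2 × 883.8) = 10.10 m.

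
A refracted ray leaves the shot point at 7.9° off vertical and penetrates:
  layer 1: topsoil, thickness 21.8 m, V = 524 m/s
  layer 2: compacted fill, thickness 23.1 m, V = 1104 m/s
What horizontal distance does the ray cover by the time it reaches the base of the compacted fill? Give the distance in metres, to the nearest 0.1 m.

Apply Snell's law at each interface; in layer i the horizontal offset is hᵢ·tan θᵢ.
Layer 1: θ = 7.90°; offset = 21.8·tan 7.90° = 3.025 m.
Layer 2: sin θ = 1104·sin 7.9°/524 = 0.2896, θ = 16.83°; offset = 23.1·tan 16.83° = 6.989 m.
Summing the layer offsets gives 10.014 m.

10.0 m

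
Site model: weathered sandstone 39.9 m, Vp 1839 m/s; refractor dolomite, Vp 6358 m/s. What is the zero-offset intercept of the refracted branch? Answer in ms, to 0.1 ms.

41.5 ms

tᵢ = 2h·√(V₂²−V₁²)/(V₁V₂).
√(V₂²−V₁²) = √(6358²−1839²) = 6086.2 m/s.
tᵢ = 2·39.9·6086.2/(1839·6358) = 0.04154 s.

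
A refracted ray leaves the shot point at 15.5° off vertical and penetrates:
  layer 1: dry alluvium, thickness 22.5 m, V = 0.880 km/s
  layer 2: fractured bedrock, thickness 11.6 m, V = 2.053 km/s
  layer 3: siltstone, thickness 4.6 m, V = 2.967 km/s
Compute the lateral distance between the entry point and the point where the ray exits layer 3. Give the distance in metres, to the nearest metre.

Apply Snell's law at each interface; in layer i the horizontal offset is hᵢ·tan θᵢ.
Layer 1: θ = 15.50°; offset = 22.5·tan 15.50° = 6.240 m.
Layer 2: sin θ = 2.053·sin 15.5°/0.880 = 0.6235, θ = 38.57°; offset = 11.6·tan 38.57° = 9.250 m.
Layer 3: sin θ = 2.967·sin 15.5°/0.880 = 0.9010, θ = 64.29°; offset = 4.6·tan 64.29° = 9.555 m.
Total horizontal offset = 25.044 m.

25 m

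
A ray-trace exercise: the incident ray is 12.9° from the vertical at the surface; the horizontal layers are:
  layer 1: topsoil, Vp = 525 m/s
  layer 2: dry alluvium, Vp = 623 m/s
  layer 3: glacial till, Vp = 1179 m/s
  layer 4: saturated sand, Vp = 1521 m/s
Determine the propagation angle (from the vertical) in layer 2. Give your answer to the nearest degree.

15°

Snell's law across each interface conserves sin θ / V, so sin θ_2 = V_2·sin θ₁/V₁.
sin θ_2 = 623 × sin 12.9° / 525 = 0.2649.
θ_2 = arcsin 0.2649 = 15.36°.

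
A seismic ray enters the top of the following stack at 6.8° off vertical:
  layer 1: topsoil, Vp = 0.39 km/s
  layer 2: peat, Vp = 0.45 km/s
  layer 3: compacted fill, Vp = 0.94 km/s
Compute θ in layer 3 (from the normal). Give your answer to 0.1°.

16.6°

Snell's law across each interface conserves sin θ / V, so sin θ_3 = V_3·sin θ₁/V₁.
sin θ_3 = 0.94 × sin 6.8° / 0.39 = 0.2854.
θ_3 = 16.58° from the vertical.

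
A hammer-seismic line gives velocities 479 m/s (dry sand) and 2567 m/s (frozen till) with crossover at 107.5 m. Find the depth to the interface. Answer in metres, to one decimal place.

x_cross = 2h·√((V₂+V₁)/(V₂−V₁)) → h = x_cross / (2·√((V₂+V₁)/(V₂−V₁))).
√((V₂+V₁)/(V₂−V₁)) = √((2567+479)/(2567−479)) = 1.2078.
h = 107.5 / (2·1.2078) = 44.50 m.

44.5 m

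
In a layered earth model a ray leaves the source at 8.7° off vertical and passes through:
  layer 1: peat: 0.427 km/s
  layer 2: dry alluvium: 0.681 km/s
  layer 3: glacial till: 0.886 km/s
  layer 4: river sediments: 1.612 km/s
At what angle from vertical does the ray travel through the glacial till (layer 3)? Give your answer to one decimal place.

Ray parameter p = sin 8.7° / 0.427 = 3.5424e-01 s/km.
sin θ_3 = p·V_3 = 3.5424e-01 × 0.886 = 0.3139.
θ_3 = 18.29° from the vertical.

18.3°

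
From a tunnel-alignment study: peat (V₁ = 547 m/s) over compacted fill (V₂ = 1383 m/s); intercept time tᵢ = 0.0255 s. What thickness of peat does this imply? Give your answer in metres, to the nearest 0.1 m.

θ_c = arcsin(547/1383) = 23.30°; cos θ_c = 0.9185.
tᵢ = 2h cos θ_c/V₁ ⇒ h = tᵢ·V₁/(2 cos θ_c) = 0.0255·547/(2·0.9185) = 7.59 m.

7.6 m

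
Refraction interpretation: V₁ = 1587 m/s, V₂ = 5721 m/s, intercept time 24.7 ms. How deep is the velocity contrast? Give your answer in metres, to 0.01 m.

h = tᵢ·V₁·V₂ / (2·√(V₂²−V₁²)).
√(V₂²−V₁²) = √(5721² − 1587²) = 5496.5 m/s.
h = 0.0247 s × 1587 × 5721 / (2 × 5496.5) = 20.40 m.

20.40 m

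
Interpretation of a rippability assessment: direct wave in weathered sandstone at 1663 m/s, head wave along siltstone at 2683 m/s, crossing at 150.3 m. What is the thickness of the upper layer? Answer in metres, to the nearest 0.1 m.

36.4 m

h = (x_cross/2)·√((V₂−V₁)/(V₂+V₁)).
(V₂−V₁)/(V₂+V₁) = (2683−1663)/(2683+1663) = 0.2347; √ = 0.4845.
h = (150.3/2)·0.4845 = 36.41 m.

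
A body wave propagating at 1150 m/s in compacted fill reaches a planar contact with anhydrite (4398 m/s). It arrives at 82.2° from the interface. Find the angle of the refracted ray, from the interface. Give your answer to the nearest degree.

59°

Angle from the normal: 90° − 82.2° = 7.8°.
sin θ₁/V₁ = sin θ₂/V₂ ⇒ sin θ₂ = 4398·sin 7.8°/1150 = 4398·0.1357/1150 = 0.5190.
θ₂ = arcsin 0.5190 = 31.27° from the normal.
From the interface: 90° − 31.27° = 58.73°.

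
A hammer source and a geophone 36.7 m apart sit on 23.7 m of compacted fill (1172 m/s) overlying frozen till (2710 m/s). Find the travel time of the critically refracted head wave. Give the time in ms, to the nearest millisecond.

t = x/V₂ + 2h·√(V₂²−V₁²)/(V₁V₂).
√(V₂²−V₁²) = √(2710²−1172²) = 2443.5 m/s; delay term = 2·23.7·2443.5/(1172·2710) = 0.03647 s.
t = 36.7/2710 + 0.03647 = 0.05001 s.

50 ms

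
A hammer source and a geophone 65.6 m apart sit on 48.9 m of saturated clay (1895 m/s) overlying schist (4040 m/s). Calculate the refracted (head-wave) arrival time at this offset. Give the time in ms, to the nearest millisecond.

62 ms

t = x/V₂ + 2h·√(V₂²−V₁²)/(V₁V₂).
√(V₂²−V₁²) = √(4040²−1895²) = 3568.0 m/s; delay term = 2·48.9·3568.0/(1895·4040) = 0.04558 s.
t = 65.6/4040 + 0.04558 = 0.06182 s.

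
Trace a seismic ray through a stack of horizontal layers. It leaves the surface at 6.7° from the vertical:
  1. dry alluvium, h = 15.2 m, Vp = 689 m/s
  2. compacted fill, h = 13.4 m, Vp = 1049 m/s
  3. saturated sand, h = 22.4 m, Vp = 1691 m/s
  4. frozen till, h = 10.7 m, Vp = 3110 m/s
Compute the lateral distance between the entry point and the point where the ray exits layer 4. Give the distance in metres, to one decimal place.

17.5 m

p = sin θ₁/V₁ = sin 6.7°/689 = 1.6933e-04 s/m is conserved through the stack.
Layer 1: θ = 6.70°; offset = 15.2·tan 6.70° = 1.786 m.
Layer 2: sin θ = p·1049 = 0.1776 → θ = 10.23°; offset = 13.4·tan 10.23° = 2.419 m.
Layer 3: sin θ = p·1691 = 0.2863 → θ = 16.64°; offset = 22.4·tan 16.64° = 6.694 m.
Layer 4: sin θ = p·3110 = 0.5266 → θ = 31.78°; offset = 10.7·tan 31.78° = 6.629 m.
Σ offsets = 17.527 m.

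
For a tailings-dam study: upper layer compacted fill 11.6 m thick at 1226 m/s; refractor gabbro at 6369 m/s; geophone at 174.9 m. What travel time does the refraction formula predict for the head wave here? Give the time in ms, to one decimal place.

46.0 ms

θ_c = arcsin(V₁/V₂) = arcsin(1226/6369) = 11.10°, cos θ_c = 0.9813.
Intercept time tᵢ = 2h cos θ_c / V₁ = 2·11.6·0.9813/1226 = 0.01857 s.
t = x/V₂ + tᵢ = 174.9/6369 + 0.01857 = 0.04603 s.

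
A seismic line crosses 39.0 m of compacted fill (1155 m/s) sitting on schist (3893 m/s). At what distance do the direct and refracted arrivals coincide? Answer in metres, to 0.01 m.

105.91 m

x_cross = 2h·√((V₂+V₁)/(V₂−V₁)).
(V₂+V₁)/(V₂−V₁) = (3893+1155)/(3893−1155) = 1.8437; √ = 1.3578.
x_cross = 2·39.0·1.3578 = 105.91 m.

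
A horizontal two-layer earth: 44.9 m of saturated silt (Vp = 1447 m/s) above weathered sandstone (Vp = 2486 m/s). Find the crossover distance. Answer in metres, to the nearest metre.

175 m

θ_c = arcsin(1447/2486) = 35.60°, so cos θ_c = 0.8131 and tᵢ = 2h cos θ_c/V₁ = 0.0505 s.
At crossover x/V₁ = x/V₂ + tᵢ ⇒ x = tᵢ/(1/V₁ − 1/V₂) = 0.05046/(6.9109e-04 − 4.0225e-04) = 174.72 m.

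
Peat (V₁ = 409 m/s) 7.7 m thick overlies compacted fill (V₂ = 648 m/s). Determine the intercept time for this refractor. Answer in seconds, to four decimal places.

0.0292 s

θ_c = arcsin(V₁/V₂) = arcsin(409/648) = 39.14°; cos θ_c = 0.7756.
tᵢ = 2h·cos θ_c / V₁ = 2·7.7·0.7756 / 409 = 0.02921 s.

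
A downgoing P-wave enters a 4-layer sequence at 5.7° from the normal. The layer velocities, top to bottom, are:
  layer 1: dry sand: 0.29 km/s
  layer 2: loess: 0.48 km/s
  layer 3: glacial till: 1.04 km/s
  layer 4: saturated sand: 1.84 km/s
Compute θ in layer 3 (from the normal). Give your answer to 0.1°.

Ray parameter p = sin 5.7° / 0.29 = 3.4248e-01 s/km.
sin θ_3 = p·V_3 = 3.4248e-01 × 1.04 = 0.3562.
θ_3 = 20.87° from the vertical.

20.9°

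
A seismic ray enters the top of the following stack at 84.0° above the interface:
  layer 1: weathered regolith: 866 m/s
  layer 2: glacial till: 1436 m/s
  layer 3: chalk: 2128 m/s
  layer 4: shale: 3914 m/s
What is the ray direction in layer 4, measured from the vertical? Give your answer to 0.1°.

From the normal: θ₁ = 90° − 84.0° = 6.0°.
Ray parameter p = sin 6.0° / 866 = 1.2070e-04 s/m.
sin θ_4 = p·V_4 = 1.2070e-04 × 3914 = 0.4724.
θ_4 = arcsin 0.4724 = 28.19°.

28.2°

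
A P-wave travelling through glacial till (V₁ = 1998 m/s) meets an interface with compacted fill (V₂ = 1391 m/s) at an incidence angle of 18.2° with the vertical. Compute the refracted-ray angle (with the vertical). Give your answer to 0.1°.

Snell's law: sin θ₂ = (V₂/V₁)·sin θ₁ = (1391/1998)·sin 18.2° = 0.2174.
θ₂ = arcsin 0.2174 = 12.56° from the normal.

12.6°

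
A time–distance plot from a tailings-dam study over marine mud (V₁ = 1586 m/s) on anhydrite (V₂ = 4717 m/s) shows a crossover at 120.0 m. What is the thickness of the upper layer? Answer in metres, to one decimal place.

42.3 m

x_cross = 2h·√((V₂+V₁)/(V₂−V₁)) → h = x_cross / (2·√((V₂+V₁)/(V₂−V₁))).
√((V₂+V₁)/(V₂−V₁)) = √((4717+1586)/(4717−1586)) = 1.4188.
h = 120.0 / (2·1.4188) = 42.29 m.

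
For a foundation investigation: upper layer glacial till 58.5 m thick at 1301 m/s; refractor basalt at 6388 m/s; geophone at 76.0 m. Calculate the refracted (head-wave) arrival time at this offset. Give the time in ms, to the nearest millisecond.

θ_c = arcsin(V₁/V₂) = arcsin(1301/6388) = 11.75°, cos θ_c = 0.9790.
Intercept time tᵢ = 2h cos θ_c / V₁ = 2·58.5·0.9790/1301 = 0.08805 s.
t = x/V₂ + tᵢ = 76.0/6388 + 0.08805 = 0.09994 s.

100 ms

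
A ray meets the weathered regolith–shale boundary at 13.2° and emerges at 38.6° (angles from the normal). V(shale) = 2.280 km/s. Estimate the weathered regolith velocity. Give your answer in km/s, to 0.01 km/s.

0.83 km/s

Snell's law: sin 13.2°/V₁ = sin 38.6°/V₂.
V₁ = V₂·sin 13.2°/sin 38.6° = 2.280 × 0.3660 = 0.83 km/s.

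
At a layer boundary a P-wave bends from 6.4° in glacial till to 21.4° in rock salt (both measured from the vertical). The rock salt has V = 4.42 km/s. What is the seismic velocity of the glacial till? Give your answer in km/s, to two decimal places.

sin 6.4° = 0.1115; sin 21.4° = 0.3649.
V₁ = V₂·(sin θ₁/sin θ₂) = 4.42·(0.1115/0.3649) = 1.35 km/s.

1.35 km/s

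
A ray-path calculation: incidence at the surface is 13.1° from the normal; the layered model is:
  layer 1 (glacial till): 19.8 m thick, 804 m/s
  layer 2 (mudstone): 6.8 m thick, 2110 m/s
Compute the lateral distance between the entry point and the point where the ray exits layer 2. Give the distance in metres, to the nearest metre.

10 m

p = sin θ₁/V₁ = sin 13.1°/804 = 2.8190e-04 s/m is conserved through the stack.
Layer 1: θ = 13.10°; offset = 19.8·tan 13.10° = 4.608 m.
Layer 2: sin θ = p·2110 = 0.5948 → θ = 36.50°; offset = 6.8·tan 36.50° = 5.032 m.
Summing the layer offsets gives 9.639 m.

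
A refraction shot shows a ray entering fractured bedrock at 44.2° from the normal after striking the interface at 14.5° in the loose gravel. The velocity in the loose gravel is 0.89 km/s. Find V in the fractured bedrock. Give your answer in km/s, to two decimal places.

2.48 km/s

Snell's law: sin 14.5°/V₁ = sin 44.2°/V₂.
V₂ = V₁·sin 44.2°/sin 14.5° = 0.89 × 2.7844 = 2.48 km/s.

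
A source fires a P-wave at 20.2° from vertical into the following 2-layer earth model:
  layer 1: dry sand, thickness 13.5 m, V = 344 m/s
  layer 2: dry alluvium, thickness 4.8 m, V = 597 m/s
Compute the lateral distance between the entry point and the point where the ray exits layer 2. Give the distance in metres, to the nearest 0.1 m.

p = sin θ₁/V₁ = sin 20.2°/344 = 1.0038e-03 s/m is conserved through the stack.
Layer 1: θ = 20.20°; offset = 13.5·tan 20.20° = 4.967 m.
Layer 2: sin θ = p·597 = 0.5993 → θ = 36.82°; offset = 4.8·tan 36.82° = 3.593 m.
Σ offsets = 8.560 m.

8.6 m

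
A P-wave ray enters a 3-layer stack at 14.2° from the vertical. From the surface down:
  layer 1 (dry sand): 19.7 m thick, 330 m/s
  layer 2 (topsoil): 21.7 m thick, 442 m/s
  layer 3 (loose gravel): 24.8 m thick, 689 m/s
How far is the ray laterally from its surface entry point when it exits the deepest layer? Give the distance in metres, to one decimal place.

27.3 m

p = sin θ₁/V₁ = sin 14.2°/330 = 7.4336e-04 s/m is conserved through the stack.
Layer 1: θ = 14.20°; offset = 19.7·tan 14.20° = 4.985 m.
Layer 2: sin θ = p·442 = 0.3286 → θ = 19.18°; offset = 21.7·tan 19.18° = 7.549 m.
Layer 3: sin θ = p·689 = 0.5122 → θ = 30.81°; offset = 24.8·tan 30.81° = 14.789 m.
Summing the layer offsets gives 27.323 m.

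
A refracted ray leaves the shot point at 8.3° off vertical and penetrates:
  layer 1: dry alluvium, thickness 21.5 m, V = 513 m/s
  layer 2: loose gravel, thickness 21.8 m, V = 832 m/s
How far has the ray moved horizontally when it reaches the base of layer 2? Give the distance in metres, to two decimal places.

Apply Snell's law at each interface; in layer i the horizontal offset is hᵢ·tan θᵢ.
Layer 1: θ = 8.30°; offset = 21.5·tan 8.30° = 3.1365 m.
Layer 2: sin θ = 832·sin 8.3°/513 = 0.2341, θ = 13.54°; offset = 21.8·tan 13.54° = 5.2498 m.
Summing the layer offsets gives 8.3863 m.

8.39 m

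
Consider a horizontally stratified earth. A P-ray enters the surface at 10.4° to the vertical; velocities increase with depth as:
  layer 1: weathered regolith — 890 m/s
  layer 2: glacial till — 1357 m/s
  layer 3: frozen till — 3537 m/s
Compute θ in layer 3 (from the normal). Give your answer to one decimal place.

45.8°

Ray parameter p = sin 10.4° / 890 = 2.0283e-04 s/m.
sin θ_3 = p·V_3 = 2.0283e-04 × 3537 = 0.7174.
θ_3 = arcsin 0.7174 = 45.84°.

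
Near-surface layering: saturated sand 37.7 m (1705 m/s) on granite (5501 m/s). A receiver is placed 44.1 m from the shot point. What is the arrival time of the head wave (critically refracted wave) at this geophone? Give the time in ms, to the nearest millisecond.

50 ms

t = x/V₂ + 2h·√(V₂²−V₁²)/(V₁V₂).
√(V₂²−V₁²) = √(5501²−1705²) = 5230.1 m/s; delay term = 2·37.7·5230.1/(1705·5501) = 0.04205 s.
t = 44.1/5501 + 0.04205 = 0.05006 s.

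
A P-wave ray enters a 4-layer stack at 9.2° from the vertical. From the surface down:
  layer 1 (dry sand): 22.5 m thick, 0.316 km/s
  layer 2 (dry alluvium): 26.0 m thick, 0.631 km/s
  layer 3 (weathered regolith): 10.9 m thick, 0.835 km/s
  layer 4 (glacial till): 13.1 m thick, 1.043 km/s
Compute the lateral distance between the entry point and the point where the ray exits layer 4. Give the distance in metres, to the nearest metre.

26 m

Ray parameter p = sin 9.2° / 0.316 km/s = 5.0595e-01 s/km.
Layer 1: θ = 9.20°; offset = 22.5·tan 9.20° = 3.644 m.
Layer 2: sin θ = p·0.631 = 0.3193 → θ = 18.62°; offset = 26.0·tan 18.62° = 8.759 m.
Layer 3: sin θ = p·0.835 = 0.4225 → θ = 24.99°; offset = 10.9·tan 24.99° = 5.081 m.
Layer 4: sin θ = p·1.043 = 0.5277 → θ = 31.85°; offset = 13.1·tan 31.85° = 8.138 m.
Total horizontal offset = 25.622 m.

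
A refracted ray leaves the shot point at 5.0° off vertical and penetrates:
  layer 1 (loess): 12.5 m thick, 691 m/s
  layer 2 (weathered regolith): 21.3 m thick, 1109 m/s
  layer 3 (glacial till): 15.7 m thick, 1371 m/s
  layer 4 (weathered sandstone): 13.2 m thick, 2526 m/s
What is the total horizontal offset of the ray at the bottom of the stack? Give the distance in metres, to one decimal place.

11.3 m

p = sin θ₁/V₁ = sin 5.0°/691 = 1.2613e-04 s/m is conserved through the stack.
Layer 1: θ = 5.00°; offset = 12.5·tan 5.00° = 1.094 m.
Layer 2: sin θ = p·1109 = 0.1399 → θ = 8.04°; offset = 21.3·tan 8.04° = 3.009 m.
Layer 3: sin θ = p·1371 = 0.1729 → θ = 9.96°; offset = 15.7·tan 9.96° = 2.756 m.
Layer 4: sin θ = p·2526 = 0.3186 → θ = 18.58°; offset = 13.2·tan 18.58° = 4.437 m.
Σ offsets = 11.296 m.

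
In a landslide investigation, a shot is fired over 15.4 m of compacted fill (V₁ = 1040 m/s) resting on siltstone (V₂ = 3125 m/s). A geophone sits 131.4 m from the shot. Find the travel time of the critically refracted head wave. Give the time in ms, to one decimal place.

θ_c = arcsin(V₁/V₂) = arcsin(1040/3125) = 19.44°, cos θ_c = 0.9430.
Intercept time tᵢ = 2h cos θ_c / V₁ = 2·15.4·0.9430/1040 = 0.02793 s.
t = x/V₂ + tᵢ = 131.4/3125 + 0.02793 = 0.06998 s.

70.0 ms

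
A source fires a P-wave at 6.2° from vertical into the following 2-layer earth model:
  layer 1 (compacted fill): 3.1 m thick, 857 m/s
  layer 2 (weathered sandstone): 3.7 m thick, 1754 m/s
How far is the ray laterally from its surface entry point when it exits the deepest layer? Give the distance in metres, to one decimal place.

1.2 m

Apply Snell's law at each interface; in layer i the horizontal offset is hᵢ·tan θᵢ.
Layer 1: θ = 6.20°; offset = 3.1·tan 6.20° = 0.337 m.
Layer 2: sin θ = 1754·sin 6.2°/857 = 0.2210, θ = 12.77°; offset = 3.7·tan 12.77° = 0.839 m.
Total horizontal offset = 1.175 m.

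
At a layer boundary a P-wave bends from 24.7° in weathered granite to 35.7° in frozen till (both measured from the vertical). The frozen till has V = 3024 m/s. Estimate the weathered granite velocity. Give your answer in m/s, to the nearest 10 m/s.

2170 m/s

Snell's law: sin 24.7°/V₁ = sin 35.7°/V₂.
V₁ = V₂·sin 24.7°/sin 35.7° = 3024 × 0.7161 = 2165.45 m/s.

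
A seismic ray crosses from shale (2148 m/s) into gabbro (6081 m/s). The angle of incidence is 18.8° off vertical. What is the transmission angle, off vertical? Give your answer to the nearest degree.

Snell's law: sin θ₂ = (V₂/V₁)·sin θ₁ = (6081/2148)·sin 18.8° = 0.9123.
θ₂ = arcsin 0.9123 = 65.83° from the normal.

66°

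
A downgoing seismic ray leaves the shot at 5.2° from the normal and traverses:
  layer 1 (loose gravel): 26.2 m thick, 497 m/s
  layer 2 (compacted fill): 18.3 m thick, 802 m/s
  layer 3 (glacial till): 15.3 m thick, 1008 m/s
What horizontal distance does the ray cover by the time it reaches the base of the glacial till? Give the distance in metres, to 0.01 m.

7.95 m

p = sin θ₁/V₁ = sin 5.2°/497 = 1.8236e-04 s/m is conserved through the stack.
Layer 1: θ = 5.20°; offset = 26.2·tan 5.20° = 2.3844 m.
Layer 2: sin θ = p·802 = 0.1463 → θ = 8.41°; offset = 18.3·tan 8.41° = 2.7055 m.
Layer 3: sin θ = p·1008 = 0.1838 → θ = 10.59°; offset = 15.3·tan 10.59° = 2.8612 m.
Summing the layer offsets gives 7.9511 m.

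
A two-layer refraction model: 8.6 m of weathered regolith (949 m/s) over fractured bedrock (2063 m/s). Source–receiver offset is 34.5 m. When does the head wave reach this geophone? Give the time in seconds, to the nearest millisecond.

0.033 s

t = x/V₂ + 2h·√(V₂²−V₁²)/(V₁V₂).
√(V₂²−V₁²) = √(2063²−949²) = 1831.8 m/s; delay term = 2·8.6·1831.8/(949·2063) = 0.01609 s.
t = 34.5/2063 + 0.01609 = 0.03282 s.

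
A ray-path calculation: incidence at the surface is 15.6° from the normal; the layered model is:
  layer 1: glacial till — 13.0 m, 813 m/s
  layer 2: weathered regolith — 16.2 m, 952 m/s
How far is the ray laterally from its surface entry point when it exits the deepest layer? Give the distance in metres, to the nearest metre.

Apply Snell's law at each interface; in layer i the horizontal offset is hᵢ·tan θᵢ.
Layer 1: θ = 15.60°; offset = 13.0·tan 15.60° = 3.630 m.
Layer 2: sin θ = 952·sin 15.6°/813 = 0.3149, θ = 18.35°; offset = 16.2·tan 18.35° = 5.375 m.
Summing the layer offsets gives 9.004 m.

9 m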